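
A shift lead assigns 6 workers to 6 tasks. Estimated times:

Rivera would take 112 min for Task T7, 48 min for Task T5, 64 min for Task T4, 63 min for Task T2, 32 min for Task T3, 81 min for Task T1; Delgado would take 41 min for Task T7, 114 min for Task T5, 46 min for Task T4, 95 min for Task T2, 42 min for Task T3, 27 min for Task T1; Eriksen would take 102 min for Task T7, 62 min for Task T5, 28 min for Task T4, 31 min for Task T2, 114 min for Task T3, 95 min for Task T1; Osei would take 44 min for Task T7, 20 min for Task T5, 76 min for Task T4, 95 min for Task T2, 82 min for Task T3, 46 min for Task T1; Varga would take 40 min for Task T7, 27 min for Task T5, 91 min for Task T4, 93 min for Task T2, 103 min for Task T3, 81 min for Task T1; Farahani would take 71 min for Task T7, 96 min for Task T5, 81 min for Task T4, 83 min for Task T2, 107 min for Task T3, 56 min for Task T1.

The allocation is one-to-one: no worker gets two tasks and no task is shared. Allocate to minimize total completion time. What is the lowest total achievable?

Minimum total: 225 min

Optimal: Rivera→Task T3 (32 min), Delgado→Task T4 (46 min), Eriksen→Task T2 (31 min), Osei→Task T5 (20 min), Varga→Task T7 (40 min), Farahani→Task T1 (56 min) — total 32+46+31+20+40+56 = 225 min.
Row-greedy (each worker in turn takes its cheapest remaining task) gives 230 min, worse by 5.
Next-best assignment: Rivera→Task T3, Delgado→Task T1, Eriksen→Task T4, Osei→Task T5, Varga→Task T7, Farahani→Task T2 = 230 min.
Every other assignment is strictly worse.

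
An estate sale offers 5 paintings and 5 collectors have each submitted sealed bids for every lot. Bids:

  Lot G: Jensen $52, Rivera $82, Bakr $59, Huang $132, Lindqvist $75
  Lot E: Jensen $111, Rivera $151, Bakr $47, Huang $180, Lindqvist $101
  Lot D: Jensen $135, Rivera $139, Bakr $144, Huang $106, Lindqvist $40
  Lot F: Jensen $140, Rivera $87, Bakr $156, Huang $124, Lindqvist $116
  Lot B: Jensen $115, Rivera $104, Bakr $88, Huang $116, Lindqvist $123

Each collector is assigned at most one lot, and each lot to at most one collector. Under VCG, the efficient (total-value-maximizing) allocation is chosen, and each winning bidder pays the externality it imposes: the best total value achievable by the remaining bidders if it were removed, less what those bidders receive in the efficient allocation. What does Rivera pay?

Efficient allocation: Jensen→Lot D ($135), Rivera→Lot E ($151), Bakr→Lot F ($156), Huang→Lot G ($132), Lindqvist→Lot B ($123); total welfare W = $697.
Rivera receives Lot E at value $151, so the others get W − 151 = $546.
Without Rivera: best allocation of the remaining 4 bidders over all 5 lots is Jensen→Lot D ($135), Bakr→Lot F ($156), Huang→Lot E ($180), Lindqvist→Lot B ($123), total $594.
VCG payment = (others' best without Rivera) − (others' welfare with Rivera) = 594 − 546 = $48.

Rivera pays $48.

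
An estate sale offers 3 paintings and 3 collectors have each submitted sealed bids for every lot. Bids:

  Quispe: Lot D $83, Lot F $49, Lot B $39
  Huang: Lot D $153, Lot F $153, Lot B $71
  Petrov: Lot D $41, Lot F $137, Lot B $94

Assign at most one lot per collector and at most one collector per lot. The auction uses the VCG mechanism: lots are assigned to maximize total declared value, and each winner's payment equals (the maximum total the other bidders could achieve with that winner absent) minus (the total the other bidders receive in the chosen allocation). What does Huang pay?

Efficient allocation: Quispe→Lot D ($83), Huang→Lot F ($153), Petrov→Lot B ($94); total welfare W = $330.
Huang receives Lot F at value $153, so the others get W − 153 = $177.
Without Huang: best allocation of the remaining 2 bidders over all 3 lots is Quispe→Lot D ($83), Petrov→Lot F ($137), total $220.
VCG payment = (others' best without Huang) − (others' welfare with Huang) = 220 − 177 = $43.

Huang pays $43.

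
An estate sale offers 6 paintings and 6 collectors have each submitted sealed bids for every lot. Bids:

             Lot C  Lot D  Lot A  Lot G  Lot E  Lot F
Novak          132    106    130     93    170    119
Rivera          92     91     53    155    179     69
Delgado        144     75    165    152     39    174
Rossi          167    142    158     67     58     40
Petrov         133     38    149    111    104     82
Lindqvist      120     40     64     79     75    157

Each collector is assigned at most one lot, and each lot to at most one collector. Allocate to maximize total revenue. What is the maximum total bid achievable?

Maximum total: $922

Treat this as an assignment problem: match each collector to one lot.
Optimal: Novak→Lot E ($170), Rivera→Lot G ($155), Delgado→Lot A ($165), Rossi→Lot D ($142), Petrov→Lot C ($133), Lindqvist→Lot F ($157) — total 170+155+165+142+133+157 = $922.
Next-best assignment: Novak→Lot E, Rivera→Lot G, Delgado→Lot C, Rossi→Lot D, Petrov→Lot A, Lindqvist→Lot F = $917.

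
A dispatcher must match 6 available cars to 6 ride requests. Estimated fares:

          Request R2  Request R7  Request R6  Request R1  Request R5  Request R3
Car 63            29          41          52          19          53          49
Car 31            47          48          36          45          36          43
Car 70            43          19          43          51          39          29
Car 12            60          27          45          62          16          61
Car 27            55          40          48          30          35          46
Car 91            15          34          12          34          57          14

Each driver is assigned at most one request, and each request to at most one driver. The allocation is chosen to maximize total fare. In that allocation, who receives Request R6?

Optimal: Car 63→Request R6 ($52), Car 31→Request R7 ($48), Car 70→Request R1 ($51), Car 12→Request R3 ($61), Car 27→Request R2 ($55), Car 91→Request R5 ($57) — total 52+48+51+61+55+57 = $324.
Column-greedy (each request in turn goes to its best remaining driver) gives $314, worse by 10.
Checked against all permutations: $324 is optimal.
Car 63's own top request is Request R5 ($53), but forcing Car 63→Request R5 and reassigning the rest optimally gives only $294 — worse by 30.

Car 63 receives Request R6.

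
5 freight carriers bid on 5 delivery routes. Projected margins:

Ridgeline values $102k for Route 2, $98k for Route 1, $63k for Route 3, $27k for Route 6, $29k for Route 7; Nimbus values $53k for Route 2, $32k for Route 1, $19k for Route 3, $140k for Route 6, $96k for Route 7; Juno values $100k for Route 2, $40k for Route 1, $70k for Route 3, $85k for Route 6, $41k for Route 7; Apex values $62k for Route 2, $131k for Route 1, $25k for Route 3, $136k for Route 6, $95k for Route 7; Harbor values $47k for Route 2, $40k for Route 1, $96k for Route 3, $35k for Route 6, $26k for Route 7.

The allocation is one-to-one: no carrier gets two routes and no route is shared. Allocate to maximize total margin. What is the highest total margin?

Optimal: Ridgeline→Route 1 ($98k), Nimbus→Route 6 ($140k), Juno→Route 2 ($100k), Apex→Route 7 ($95k), Harbor→Route 3 ($96k) — total 98+140+100+95+96 = $529k.
Max-entry greedy (repeatedly take the single best remaining cell) gives $510k, worse by 19.
Checked against all permutations: $529k is optimal.

Maximum total: $529k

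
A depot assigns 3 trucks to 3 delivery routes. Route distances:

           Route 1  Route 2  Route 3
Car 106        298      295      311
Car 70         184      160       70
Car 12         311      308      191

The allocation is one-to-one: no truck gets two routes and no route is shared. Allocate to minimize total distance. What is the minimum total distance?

Optimal: Car 106→Route 1 (298 km), Car 70→Route 2 (160 km), Car 12→Route 3 (191 km) — total 298+160+191 = 649 km.
Column-greedy (each route in turn goes to its cheapest remaining truck) gives 670 km, worse by 21.
Checked against all permutations: 649 km is optimal.

Minimum total: 649 km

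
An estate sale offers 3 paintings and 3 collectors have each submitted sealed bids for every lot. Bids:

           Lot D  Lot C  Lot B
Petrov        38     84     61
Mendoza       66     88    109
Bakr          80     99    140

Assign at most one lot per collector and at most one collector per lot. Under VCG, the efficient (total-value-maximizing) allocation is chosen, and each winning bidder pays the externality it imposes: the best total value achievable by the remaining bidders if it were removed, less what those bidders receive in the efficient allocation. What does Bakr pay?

Bakr pays $43.

Efficient allocation: Petrov→Lot C ($84), Mendoza→Lot D ($66), Bakr→Lot B ($140); total welfare W = $290.
Bakr receives Lot B at value $140, so the others get W − 140 = $150.
Without Bakr: best allocation of the remaining 2 bidders over all 3 lots is Petrov→Lot C ($84), Mendoza→Lot B ($109), total $193.
VCG payment = (others' best without Bakr) − (others' welfare with Bakr) = 193 − 150 = $43.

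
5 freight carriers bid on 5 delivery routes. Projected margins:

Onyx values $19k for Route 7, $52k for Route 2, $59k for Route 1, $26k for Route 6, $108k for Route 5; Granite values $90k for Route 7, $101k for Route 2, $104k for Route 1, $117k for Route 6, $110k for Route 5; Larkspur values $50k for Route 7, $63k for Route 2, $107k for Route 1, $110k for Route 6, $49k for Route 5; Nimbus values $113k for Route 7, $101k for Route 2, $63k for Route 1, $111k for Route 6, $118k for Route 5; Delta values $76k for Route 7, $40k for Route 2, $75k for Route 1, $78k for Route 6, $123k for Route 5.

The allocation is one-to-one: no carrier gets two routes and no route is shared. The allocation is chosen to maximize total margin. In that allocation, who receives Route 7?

Optimal: Onyx→Route 2 ($52k), Granite→Route 6 ($117k), Larkspur→Route 1 ($107k), Nimbus→Route 7 ($113k), Delta→Route 5 ($123k) — total 52+117+107+113+123 = $512k.
Column-greedy (each route in turn goes to its best remaining carrier) gives $507k, worse by 5.
Every other assignment is strictly worse.
Nimbus's own top route is Route 5 ($118k), but forcing Nimbus→Route 5 and reassigning the rest optimally gives only $470k — worse by 42.

Nimbus receives Route 7.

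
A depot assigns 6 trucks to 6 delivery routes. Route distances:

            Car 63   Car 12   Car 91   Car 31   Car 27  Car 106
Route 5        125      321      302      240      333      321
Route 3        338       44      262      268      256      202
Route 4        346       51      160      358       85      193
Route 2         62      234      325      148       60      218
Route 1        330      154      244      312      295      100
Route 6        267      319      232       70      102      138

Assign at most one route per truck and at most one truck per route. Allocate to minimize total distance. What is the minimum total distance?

Optimal: Car 63→Route 5 (125 km), Car 12→Route 3 (44 km), Car 91→Route 4 (160 km), Car 31→Route 6 (70 km), Car 27→Route 2 (60 km), Car 106→Route 1 (100 km) — total 125+44+160+70+60+100 = 559 km.
Column-greedy (each route in turn goes to its cheapest remaining truck) gives 734 km, worse by 175.

Minimum total: 559 km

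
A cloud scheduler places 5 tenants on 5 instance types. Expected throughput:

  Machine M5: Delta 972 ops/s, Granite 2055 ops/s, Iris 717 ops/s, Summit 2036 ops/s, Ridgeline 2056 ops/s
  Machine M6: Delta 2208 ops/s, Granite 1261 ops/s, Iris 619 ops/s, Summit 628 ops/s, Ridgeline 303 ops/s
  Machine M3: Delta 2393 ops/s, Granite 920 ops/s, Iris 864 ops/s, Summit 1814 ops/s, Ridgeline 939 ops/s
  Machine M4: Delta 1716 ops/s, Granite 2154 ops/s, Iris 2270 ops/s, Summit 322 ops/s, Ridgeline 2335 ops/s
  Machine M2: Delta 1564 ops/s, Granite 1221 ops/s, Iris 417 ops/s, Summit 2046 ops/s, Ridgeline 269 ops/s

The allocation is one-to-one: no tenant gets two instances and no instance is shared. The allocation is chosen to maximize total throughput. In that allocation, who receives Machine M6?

Granite receives Machine M6.

Optimal: Delta→Machine M3 (2393 ops/s), Granite→Machine M6 (1261 ops/s), Iris→Machine M4 (2270 ops/s), Summit→Machine M2 (2046 ops/s), Ridgeline→Machine M5 (2056 ops/s) — total 2393+1261+2270+2046+2056 = 10026 ops/s.
Max-entry greedy (repeatedly take the single best remaining cell) gives 9448 ops/s, worse by 578.
Next-best assignment: Delta→Machine M6, Granite→Machine M2, Iris→Machine M4, Summit→Machine M3, Ridgeline→Machine M5 = 9569 ops/s.
Swapping Summit↔Ridgeline (Summit→Machine M5 2036 ops/s, Ridgeline→Machine M2 269 ops/s) loses 1797.
Checked against all permutations: 10026 ops/s is optimal.
Granite's own top instance is Machine M4 (2154 ops/s), but forcing Granite→Machine M4 and reassigning the rest optimally gives only 9328 ops/s — worse by 698.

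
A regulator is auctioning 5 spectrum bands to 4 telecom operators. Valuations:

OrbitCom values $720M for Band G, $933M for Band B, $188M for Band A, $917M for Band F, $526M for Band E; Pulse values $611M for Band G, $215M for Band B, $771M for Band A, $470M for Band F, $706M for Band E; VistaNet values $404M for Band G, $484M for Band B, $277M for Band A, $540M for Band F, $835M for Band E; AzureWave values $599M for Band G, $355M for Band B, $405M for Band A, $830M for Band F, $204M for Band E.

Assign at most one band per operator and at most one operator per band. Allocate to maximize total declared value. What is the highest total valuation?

Maximum total: $3369M

Treat this as an assignment problem: match each operator to one band.
Optimal: OrbitCom→Band B ($933M), Pulse→Band A ($771M), VistaNet→Band E ($835M), AzureWave→Band F ($830M) — total 933+771+835+830 = $3369M.
Column-greedy (each band in turn goes to its best remaining operator) gives $2805M, worse by 564.
Next-best assignment: OrbitCom→Band B, Pulse→Band G, VistaNet→Band E, AzureWave→Band F = $3209M.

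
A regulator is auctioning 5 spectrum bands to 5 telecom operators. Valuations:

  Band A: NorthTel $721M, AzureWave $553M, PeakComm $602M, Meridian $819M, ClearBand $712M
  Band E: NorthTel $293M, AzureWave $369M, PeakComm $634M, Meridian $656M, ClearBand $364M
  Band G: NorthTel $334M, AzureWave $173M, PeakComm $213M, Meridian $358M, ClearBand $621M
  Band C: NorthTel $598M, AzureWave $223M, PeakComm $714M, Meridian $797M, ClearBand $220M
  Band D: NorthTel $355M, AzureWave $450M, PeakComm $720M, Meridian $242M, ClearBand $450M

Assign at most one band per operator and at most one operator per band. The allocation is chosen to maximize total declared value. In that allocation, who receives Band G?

Optimal: NorthTel→Band A ($721M), AzureWave→Band E ($369M), PeakComm→Band D ($720M), Meridian→Band C ($797M), ClearBand→Band G ($621M) — total 721+369+720+797+621 = $3228M.
Max-entry greedy (repeatedly take the single best remaining cell) gives $3127M, worse by 101.
Next-best assignment: NorthTel→Band A, AzureWave→Band D, PeakComm→Band E, Meridian→Band C, ClearBand→Band G = $3223M.
Every other assignment is strictly worse.
ClearBand's own top band is Band A ($712M), but forcing ClearBand→Band A and reassigning the rest optimally gives only $2932M — worse by 296.

ClearBand receives Band G.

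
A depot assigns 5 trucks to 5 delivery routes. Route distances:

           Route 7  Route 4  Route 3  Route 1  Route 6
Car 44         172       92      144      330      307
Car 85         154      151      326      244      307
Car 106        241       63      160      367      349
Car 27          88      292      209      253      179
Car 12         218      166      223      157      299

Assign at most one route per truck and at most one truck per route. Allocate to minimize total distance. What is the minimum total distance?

This is a one-to-one assignment (minimum-cost bipartite matching).
Optimal: Car 44→Route 3 (144 km), Car 85→Route 7 (154 km), Car 106→Route 4 (63 km), Car 27→Route 6 (179 km), Car 12→Route 1 (157 km) — total 144+154+63+179+157 = 697 km.

Minimum total: 697 km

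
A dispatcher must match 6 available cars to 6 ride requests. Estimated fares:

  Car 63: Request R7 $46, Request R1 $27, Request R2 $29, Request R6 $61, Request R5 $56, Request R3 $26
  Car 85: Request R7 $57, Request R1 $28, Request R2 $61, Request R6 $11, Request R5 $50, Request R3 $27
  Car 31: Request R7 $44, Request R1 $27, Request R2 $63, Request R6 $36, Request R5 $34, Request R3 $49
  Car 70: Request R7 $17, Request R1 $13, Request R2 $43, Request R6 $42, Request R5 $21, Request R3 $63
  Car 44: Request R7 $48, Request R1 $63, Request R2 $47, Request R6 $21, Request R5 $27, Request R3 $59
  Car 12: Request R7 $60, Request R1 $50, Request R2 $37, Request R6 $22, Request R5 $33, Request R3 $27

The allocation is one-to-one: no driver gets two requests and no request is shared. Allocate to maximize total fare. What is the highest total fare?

This is the linear assignment problem.
Optimal: Car 63→Request R6 ($61), Car 85→Request R5 ($50), Car 31→Request R2 ($63), Car 70→Request R3 ($63), Car 44→Request R1 ($63), Car 12→Request R7 ($60) — total 61+50+63+63+63+60 = $360.
Row-greedy (each driver in turn takes its best remaining request) gives $315, worse by 45.
Checked against all permutations: $360 is optimal.

Maximum total: $360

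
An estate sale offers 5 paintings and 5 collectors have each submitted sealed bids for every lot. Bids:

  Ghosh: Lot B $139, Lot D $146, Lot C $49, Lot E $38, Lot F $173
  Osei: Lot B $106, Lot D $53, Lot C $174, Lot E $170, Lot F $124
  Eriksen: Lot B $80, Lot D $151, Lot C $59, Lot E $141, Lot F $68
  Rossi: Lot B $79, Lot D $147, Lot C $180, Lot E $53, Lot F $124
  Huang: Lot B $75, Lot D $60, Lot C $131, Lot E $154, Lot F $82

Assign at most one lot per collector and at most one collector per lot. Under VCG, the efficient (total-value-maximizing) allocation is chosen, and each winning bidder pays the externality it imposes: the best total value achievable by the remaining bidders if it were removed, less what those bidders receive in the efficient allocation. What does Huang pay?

Efficient allocation: Ghosh→Lot F ($173), Osei→Lot B ($106), Eriksen→Lot D ($151), Rossi→Lot C ($180), Huang→Lot E ($154); total welfare W = $764.
Huang receives Lot E at value $154, so the others get W − 154 = $610.
Without Huang: best allocation of the remaining 4 bidders over all 5 lots is Ghosh→Lot F ($173), Osei→Lot E ($170), Eriksen→Lot D ($151), Rossi→Lot C ($180), total $674.
VCG payment = (others' best without Huang) − (others' welfare with Huang) = 674 − 610 = $64.

Huang pays $64.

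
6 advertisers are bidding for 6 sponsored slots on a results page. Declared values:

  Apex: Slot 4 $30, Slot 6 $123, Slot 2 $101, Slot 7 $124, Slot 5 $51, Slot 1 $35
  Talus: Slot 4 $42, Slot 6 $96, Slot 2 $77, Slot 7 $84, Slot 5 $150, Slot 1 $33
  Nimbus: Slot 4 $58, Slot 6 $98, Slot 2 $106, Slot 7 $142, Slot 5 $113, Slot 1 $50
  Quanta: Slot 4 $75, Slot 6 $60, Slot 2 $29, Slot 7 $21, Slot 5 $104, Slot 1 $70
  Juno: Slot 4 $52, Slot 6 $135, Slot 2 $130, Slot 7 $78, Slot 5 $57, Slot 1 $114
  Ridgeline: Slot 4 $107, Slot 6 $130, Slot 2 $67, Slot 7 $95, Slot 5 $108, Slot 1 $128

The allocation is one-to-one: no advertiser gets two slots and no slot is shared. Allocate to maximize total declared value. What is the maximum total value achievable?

Optimal: Apex→Slot 6 ($123), Talus→Slot 5 ($150), Nimbus→Slot 7 ($142), Quanta→Slot 4 ($75), Juno→Slot 2 ($130), Ridgeline→Slot 1 ($128) — total 123+150+142+75+130+128 = $748.
Max-entry greedy (repeatedly take the single best remaining cell) gives $731, worse by 17.
Next-best assignment: Apex→Slot 2, Talus→Slot 5, Nimbus→Slot 7, Quanta→Slot 4, Juno→Slot 6, Ridgeline→Slot 1 = $731.
Swapping Juno↔Talus (Juno→Slot 5 $57, Talus→Slot 2 $77) loses 146.
Every other assignment is strictly worse.

Maximum total: $748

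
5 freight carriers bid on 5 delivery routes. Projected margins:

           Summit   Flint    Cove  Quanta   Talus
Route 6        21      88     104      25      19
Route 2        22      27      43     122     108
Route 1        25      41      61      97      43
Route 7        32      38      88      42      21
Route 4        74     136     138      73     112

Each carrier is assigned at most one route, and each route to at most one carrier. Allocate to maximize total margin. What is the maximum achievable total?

Max total: $477k

This is a one-to-one assignment (maximum-weight bipartite matching).
Optimal: Summit→Route 7 ($32k), Flint→Route 4 ($136k), Cove→Route 6 ($104k), Quanta→Route 1 ($97k), Talus→Route 2 ($108k) — total 32+136+104+97+108 = $477k.
Row-greedy (each carrier in turn takes its best remaining route) gives $415k, worse by 62.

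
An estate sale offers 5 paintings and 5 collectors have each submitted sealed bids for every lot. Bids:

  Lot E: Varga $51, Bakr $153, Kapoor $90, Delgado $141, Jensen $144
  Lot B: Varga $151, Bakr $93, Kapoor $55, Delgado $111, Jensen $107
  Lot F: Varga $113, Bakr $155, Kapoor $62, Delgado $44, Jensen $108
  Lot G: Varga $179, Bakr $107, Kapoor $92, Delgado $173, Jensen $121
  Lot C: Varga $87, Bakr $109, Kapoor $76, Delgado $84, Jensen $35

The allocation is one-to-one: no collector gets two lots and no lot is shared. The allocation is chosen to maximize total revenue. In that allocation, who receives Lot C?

Kapoor receives Lot C.

Optimal: Varga→Lot B ($151), Bakr→Lot F ($155), Kapoor→Lot C ($76), Delgado→Lot G ($173), Jensen→Lot E ($144) — total 151+155+76+173+144 = $699.
Column-greedy (each lot in turn goes to its best remaining collector) gives $661, worse by 38.
Kapoor's own top lot is Lot G ($92), but forcing Kapoor→Lot G and reassigning the rest optimally gives only $626 — worse by 73.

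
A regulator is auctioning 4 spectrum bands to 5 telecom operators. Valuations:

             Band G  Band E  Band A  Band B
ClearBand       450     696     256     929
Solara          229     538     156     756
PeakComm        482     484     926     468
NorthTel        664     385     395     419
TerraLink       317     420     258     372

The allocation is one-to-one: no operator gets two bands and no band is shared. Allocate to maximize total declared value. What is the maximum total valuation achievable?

Optimal: NorthTel→Band G ($664M), Solara→Band E ($538M), PeakComm→Band A ($926M), ClearBand→Band B ($929M) — total 664+538+926+929 = $3057M.
Column-greedy (each band in turn goes to its best remaining operator) gives $3042M, worse by 15.
Swapping NorthTel↔Solara (NorthTel→Band E $385M, Solara→Band G $229M) loses 588.
Every other assignment is strictly worse.

Maximum total: $3057M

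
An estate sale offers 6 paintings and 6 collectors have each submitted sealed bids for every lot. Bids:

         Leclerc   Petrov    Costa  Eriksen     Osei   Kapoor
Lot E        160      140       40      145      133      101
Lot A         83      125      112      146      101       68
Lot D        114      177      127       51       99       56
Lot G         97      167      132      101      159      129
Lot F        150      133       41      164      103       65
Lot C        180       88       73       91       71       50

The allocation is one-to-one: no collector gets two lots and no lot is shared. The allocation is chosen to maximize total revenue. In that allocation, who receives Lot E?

Optimal: Leclerc→Lot C ($180), Petrov→Lot D ($177), Costa→Lot A ($112), Eriksen→Lot F ($164), Osei→Lot E ($133), Kapoor→Lot G ($129) — total 180+177+112+164+133+129 = $895.
Row-greedy (each collector in turn takes its best remaining lot) gives $854, worse by 41.
Swapping Osei↔Costa (Osei→Lot A $101, Costa→Lot E $40) loses 104.
Every other assignment is strictly worse.
Osei's own top lot is Lot G ($159), but forcing Osei→Lot G and reassigning the rest optimally gives only $893 — worse by 2.

Osei receives Lot E.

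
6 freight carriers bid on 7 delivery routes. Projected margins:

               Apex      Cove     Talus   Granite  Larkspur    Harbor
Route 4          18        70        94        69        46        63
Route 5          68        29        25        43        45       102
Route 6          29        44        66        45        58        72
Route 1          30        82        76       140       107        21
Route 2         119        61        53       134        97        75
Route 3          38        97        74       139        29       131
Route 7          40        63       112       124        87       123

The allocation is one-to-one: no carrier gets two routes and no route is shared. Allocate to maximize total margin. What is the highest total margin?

This is a one-to-one assignment (maximum-weight bipartite matching).
Optimal: Apex→Route 2 ($119k), Cove→Route 4 ($70k), Talus→Route 7 ($112k), Granite→Route 3 ($139k), Larkspur→Route 1 ($107k), Harbor→Route 5 ($102k) — total 119+70+112+139+107+102 = $649k.
Column-greedy (each route in turn goes to its best remaining carrier) gives $610k, worse by 39.

Maximum total: $649k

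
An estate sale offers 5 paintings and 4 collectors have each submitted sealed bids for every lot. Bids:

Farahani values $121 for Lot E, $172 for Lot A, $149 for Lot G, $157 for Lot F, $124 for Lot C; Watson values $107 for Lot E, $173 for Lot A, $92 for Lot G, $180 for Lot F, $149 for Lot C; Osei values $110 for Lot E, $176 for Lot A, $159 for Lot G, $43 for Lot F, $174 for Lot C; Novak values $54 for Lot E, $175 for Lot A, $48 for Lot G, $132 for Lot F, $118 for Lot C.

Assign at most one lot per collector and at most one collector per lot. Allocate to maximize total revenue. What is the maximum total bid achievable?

Max total: $678

Optimal: Farahani→Lot G ($149), Watson→Lot F ($180), Osei→Lot C ($174), Novak→Lot A ($175) — total 149+180+174+175 = $678.
Row-greedy (each collector in turn takes its best remaining lot) gives $580, worse by 98.
Swapping Watson↔Osei (Watson→Lot C $149, Osei→Lot F $43) loses 162.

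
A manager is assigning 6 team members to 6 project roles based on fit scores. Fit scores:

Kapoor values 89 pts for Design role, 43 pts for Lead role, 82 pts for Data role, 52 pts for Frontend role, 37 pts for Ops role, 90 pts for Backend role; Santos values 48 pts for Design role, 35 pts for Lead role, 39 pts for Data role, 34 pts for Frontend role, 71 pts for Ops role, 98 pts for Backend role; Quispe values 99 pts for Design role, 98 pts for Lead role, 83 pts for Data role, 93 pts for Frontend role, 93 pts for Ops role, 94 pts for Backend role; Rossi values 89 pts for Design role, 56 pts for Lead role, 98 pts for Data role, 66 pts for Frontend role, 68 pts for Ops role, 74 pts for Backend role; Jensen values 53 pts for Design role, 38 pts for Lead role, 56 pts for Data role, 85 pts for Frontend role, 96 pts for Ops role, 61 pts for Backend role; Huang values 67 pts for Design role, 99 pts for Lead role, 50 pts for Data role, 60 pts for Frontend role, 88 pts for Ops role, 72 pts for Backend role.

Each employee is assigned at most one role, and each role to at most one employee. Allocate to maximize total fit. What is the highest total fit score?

Max total: 573 pts

This is the linear assignment problem.
Optimal: Kapoor→Design role (89 pts), Santos→Backend role (98 pts), Quispe→Frontend role (93 pts), Rossi→Data role (98 pts), Jensen→Ops role (96 pts), Huang→Lead role (99 pts) — total 89+98+93+98+96+99 = 573 pts.
Column-greedy (each role in turn goes to its best remaining employee) gives 542 pts, worse by 31.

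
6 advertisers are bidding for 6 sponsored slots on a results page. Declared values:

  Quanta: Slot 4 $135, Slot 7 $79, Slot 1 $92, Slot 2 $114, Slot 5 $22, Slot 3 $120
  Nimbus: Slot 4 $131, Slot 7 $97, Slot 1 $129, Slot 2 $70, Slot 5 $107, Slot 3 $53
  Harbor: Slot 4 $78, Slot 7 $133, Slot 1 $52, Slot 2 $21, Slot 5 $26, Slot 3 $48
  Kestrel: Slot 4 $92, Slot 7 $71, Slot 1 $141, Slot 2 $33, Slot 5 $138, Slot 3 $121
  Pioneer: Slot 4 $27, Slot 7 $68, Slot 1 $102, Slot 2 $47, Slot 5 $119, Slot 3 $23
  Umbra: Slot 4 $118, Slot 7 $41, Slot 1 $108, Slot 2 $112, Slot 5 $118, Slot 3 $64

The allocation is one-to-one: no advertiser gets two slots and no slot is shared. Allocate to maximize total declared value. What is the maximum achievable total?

Optimal: Quanta→Slot 3 ($120), Nimbus→Slot 4 ($131), Harbor→Slot 7 ($133), Kestrel→Slot 1 ($141), Pioneer→Slot 5 ($119), Umbra→Slot 2 ($112) — total 120+131+133+141+119+112 = $756.
Next-best assignment: Quanta→Slot 4, Nimbus→Slot 1, Harbor→Slot 7, Kestrel→Slot 3, Pioneer→Slot 5, Umbra→Slot 2 = $749.
Swapping Pioneer↔Quanta (Pioneer→Slot 3 $23, Quanta→Slot 5 $22) loses 194.
No other one-to-one assignment exceeds $756.

Maximum total: $756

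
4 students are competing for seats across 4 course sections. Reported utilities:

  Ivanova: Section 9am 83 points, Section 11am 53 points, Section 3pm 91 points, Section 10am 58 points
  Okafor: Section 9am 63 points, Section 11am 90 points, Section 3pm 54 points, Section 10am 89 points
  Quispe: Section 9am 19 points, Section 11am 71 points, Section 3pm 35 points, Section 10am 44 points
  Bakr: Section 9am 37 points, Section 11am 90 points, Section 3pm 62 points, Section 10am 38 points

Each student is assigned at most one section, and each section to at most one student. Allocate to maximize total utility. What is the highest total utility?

Max total: 305 points

Optimal: Ivanova→Section 9am (83 points), Okafor→Section 10am (89 points), Quispe→Section 11am (71 points), Bakr→Section 3pm (62 points) — total 83+89+71+62 = 305 points.
Column-greedy (each section in turn goes to its best remaining student) gives 279 points, worse by 26.
Next-best assignment: Ivanova→Section 9am, Okafor→Section 10am, Quispe→Section 3pm, Bakr→Section 11am = 297 points.
Swapping Ivanova↔Okafor (Ivanova→Section 10am 58 points, Okafor→Section 9am 63 points) loses 51.
Every other assignment is strictly worse.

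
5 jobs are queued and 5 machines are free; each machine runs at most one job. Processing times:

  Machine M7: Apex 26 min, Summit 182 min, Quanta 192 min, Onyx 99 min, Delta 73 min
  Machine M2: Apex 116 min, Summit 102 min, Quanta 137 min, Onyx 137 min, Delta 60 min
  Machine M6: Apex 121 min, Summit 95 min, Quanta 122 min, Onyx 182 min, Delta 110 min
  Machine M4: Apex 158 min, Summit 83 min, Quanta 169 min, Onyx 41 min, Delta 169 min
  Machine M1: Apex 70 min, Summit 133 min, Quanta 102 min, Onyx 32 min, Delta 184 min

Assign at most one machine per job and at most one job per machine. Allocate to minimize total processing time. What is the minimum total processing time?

Min total: 323 min

This is a one-to-one assignment (minimum-cost bipartite matching).
Optimal: Apex→Machine M7 (26 min), Summit→Machine M4 (83 min), Quanta→Machine M6 (122 min), Onyx→Machine M1 (32 min), Delta→Machine M2 (60 min) — total 26+83+122+32+60 = 323 min.
Row-greedy (each job in turn takes its cheapest remaining machine) gives 458 min, worse by 135.
Next-best assignment: Apex→Machine M7, Summit→Machine M6, Quanta→Machine M1, Onyx→Machine M4, Delta→Machine M2 = 324 min.
No other one-to-one assignment undercuts 323 min.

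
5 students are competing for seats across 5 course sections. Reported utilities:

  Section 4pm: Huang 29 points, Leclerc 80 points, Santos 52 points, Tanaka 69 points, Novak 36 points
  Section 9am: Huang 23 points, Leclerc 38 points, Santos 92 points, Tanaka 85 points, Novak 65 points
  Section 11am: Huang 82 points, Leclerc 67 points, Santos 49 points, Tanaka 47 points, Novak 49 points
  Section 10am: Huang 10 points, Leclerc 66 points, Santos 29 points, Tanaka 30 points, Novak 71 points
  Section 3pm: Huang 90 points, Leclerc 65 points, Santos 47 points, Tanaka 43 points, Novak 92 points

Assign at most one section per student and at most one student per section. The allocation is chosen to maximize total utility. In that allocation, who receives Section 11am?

Huang receives Section 11am.

Optimal: Huang→Section 11am (82 points), Leclerc→Section 10am (66 points), Santos→Section 9am (92 points), Tanaka→Section 4pm (69 points), Novak→Section 3pm (92 points) — total 82+66+92+69+92 = 401 points.
Column-greedy (each section in turn goes to its best remaining student) gives 368 points, worse by 33.
Checked against all permutations: 401 points is optimal.
Huang's own top section is Section 3pm (90 points), but forcing Huang→Section 3pm and reassigning the rest optimally gives only 389 points — worse by 12.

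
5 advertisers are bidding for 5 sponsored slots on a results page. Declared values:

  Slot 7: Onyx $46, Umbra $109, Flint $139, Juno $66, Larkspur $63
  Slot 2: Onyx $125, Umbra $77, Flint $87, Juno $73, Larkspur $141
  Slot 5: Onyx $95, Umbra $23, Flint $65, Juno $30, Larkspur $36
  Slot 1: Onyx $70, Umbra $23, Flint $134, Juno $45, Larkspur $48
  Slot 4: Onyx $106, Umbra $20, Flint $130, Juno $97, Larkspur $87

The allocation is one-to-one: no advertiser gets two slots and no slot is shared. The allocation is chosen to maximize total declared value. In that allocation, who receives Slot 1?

Optimal: Onyx→Slot 5 ($95), Umbra→Slot 7 ($109), Flint→Slot 1 ($134), Juno→Slot 4 ($97), Larkspur→Slot 2 ($141) — total 95+109+134+97+141 = $576.
Row-greedy (each advertiser in turn takes its best remaining slot) gives $501, worse by 75.
Every other assignment is strictly worse.
Flint's own top slot is Slot 7 ($139), but forcing Flint→Slot 7 and reassigning the rest optimally gives only $495 — worse by 81.

Flint receives Slot 1.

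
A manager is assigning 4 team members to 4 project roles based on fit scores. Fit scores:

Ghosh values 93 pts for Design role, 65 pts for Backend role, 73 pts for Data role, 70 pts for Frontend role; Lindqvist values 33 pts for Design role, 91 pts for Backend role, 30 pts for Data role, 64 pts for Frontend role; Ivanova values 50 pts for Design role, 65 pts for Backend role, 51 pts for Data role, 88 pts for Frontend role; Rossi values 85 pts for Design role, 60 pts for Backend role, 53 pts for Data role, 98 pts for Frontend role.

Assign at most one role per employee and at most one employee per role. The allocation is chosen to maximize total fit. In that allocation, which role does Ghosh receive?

This is the linear assignment problem.
Optimal: Ghosh→Data role (73 pts), Lindqvist→Backend role (91 pts), Ivanova→Frontend role (88 pts), Rossi→Design role (85 pts) — total 73+91+88+85 = 337 pts.
Column-greedy (each role in turn goes to its best remaining employee) gives 325 pts, worse by 12.
Ghosh's own top role is Design role (93 pts), but forcing Ghosh→Design role and reassigning the rest optimally gives only 333 pts — worse by 4.

Ghosh receives Data role.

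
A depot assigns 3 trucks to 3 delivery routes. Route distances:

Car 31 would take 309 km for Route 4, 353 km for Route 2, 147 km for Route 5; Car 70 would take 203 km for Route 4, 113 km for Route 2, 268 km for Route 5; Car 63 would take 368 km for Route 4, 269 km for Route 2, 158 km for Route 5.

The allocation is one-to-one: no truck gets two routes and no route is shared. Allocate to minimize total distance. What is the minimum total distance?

Optimal: Car 31→Route 4 (309 km), Car 70→Route 2 (113 km), Car 63→Route 5 (158 km) — total 309+113+158 = 580 km.
Min-entry greedy (repeatedly take the single cheapest remaining cell) gives 628 km, worse by 48.
Next-best assignment: Car 31→Route 5, Car 70→Route 4, Car 63→Route 2 = 619 km.
Swapping Car 31↔Car 63 (Car 31→Route 5 147 km, Car 63→Route 4 368 km) adds 48.

Min total: 580 km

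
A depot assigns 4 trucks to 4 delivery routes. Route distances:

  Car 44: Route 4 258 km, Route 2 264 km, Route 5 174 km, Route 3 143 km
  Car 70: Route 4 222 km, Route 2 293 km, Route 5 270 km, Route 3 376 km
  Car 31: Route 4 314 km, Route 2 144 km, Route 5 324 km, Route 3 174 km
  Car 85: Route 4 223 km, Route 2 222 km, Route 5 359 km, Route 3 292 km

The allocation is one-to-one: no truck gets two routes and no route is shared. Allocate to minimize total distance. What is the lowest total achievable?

Minimum total: 780 km

This is a one-to-one assignment (minimum-cost bipartite matching).
Optimal: Car 44→Route 3 (143 km), Car 70→Route 5 (270 km), Car 31→Route 2 (144 km), Car 85→Route 4 (223 km) — total 143+270+144+223 = 780 km.
Column-greedy (each route in turn goes to its cheapest remaining truck) gives 832 km, worse by 52.
Swapping Car 31↔Car 70 (Car 31→Route 5 324 km, Car 70→Route 2 293 km) adds 203.
Every other assignment is strictly worse.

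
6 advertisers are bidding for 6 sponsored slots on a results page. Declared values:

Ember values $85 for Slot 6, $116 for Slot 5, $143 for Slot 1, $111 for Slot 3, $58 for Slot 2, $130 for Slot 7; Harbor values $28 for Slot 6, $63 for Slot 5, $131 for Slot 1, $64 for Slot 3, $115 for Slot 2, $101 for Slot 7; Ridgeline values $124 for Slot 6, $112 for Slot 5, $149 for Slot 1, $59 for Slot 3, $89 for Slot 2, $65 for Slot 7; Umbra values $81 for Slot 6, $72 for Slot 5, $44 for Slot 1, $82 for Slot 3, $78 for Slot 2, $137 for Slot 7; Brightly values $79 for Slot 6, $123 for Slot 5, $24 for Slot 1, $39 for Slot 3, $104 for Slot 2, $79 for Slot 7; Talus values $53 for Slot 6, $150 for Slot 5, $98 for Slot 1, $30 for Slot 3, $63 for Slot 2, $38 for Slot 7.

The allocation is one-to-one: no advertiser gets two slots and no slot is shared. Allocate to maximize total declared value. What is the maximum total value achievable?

Maximum total: $757

Optimal: Ember→Slot 3 ($111), Harbor→Slot 1 ($131), Ridgeline→Slot 6 ($124), Umbra→Slot 7 ($137), Brightly→Slot 2 ($104), Talus→Slot 5 ($150) — total 111+131+124+137+104+150 = $757.
Row-greedy (each advertiser in turn takes its best remaining slot) gives $672, worse by 85.
Next-best assignment: Ember→Slot 3, Harbor→Slot 2, Ridgeline→Slot 1, Umbra→Slot 7, Brightly→Slot 6, Talus→Slot 5 = $741.
No other one-to-one assignment exceeds $757.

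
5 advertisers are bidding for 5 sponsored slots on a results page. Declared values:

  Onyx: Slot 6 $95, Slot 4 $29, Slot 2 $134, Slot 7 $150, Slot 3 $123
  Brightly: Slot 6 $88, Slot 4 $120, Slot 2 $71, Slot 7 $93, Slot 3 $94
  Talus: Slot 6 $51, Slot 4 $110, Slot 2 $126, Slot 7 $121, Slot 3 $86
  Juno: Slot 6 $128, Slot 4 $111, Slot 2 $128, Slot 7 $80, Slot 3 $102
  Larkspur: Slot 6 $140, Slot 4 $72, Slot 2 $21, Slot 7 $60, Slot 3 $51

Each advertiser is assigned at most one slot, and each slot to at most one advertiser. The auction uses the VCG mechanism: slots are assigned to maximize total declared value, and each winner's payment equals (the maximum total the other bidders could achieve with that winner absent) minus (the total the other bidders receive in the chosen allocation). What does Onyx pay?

Onyx pays $21.

Efficient allocation: Onyx→Slot 7 ($150), Brightly→Slot 4 ($120), Talus→Slot 2 ($126), Juno→Slot 3 ($102), Larkspur→Slot 6 ($140); total welfare W = $638.
Onyx receives Slot 7 at value $150, so the others get W − 150 = $488.
Without Onyx: best allocation of the remaining 4 bidders over all 5 slots is Brightly→Slot 4 ($120), Talus→Slot 7 ($121), Juno→Slot 2 ($128), Larkspur→Slot 6 ($140), total $509.
VCG payment = (others' best without Onyx) − (others' welfare with Onyx) = 509 − 488 = $21.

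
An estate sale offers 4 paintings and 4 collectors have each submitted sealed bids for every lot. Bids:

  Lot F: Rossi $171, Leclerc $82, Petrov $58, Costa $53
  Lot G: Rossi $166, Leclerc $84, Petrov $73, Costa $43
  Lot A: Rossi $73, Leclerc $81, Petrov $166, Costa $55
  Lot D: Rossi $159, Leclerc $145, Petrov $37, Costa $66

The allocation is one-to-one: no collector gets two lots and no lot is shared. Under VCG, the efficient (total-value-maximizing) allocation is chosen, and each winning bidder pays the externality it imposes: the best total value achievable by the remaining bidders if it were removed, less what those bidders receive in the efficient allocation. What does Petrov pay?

Petrov pays $7.

Efficient allocation: Rossi→Lot G ($166), Leclerc→Lot D ($145), Petrov→Lot A ($166), Costa→Lot F ($53); total welfare W = $530.
Petrov receives Lot A at value $166, so the others get W − 166 = $364.
Without Petrov: best allocation of the remaining 3 bidders over all 4 lots is Rossi→Lot F ($171), Leclerc→Lot D ($145), Costa→Lot A ($55), total $371.
VCG payment = (others' best without Petrov) − (others' welfare with Petrov) = 371 − 364 = $7.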